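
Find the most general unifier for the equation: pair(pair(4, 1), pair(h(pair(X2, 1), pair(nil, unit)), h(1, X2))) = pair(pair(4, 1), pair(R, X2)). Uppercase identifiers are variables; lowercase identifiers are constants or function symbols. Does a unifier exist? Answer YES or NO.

NO

Decompose pair/2: pair(4, 1) = pair(4, 1),  pair(h(pair(X2, 1), pair(nil, unit)), h(1, X2)) = pair(R, X2).
Delete trivial equation pair(4, 1) = pair(4, 1).
Decompose pair/2: h(pair(X2, 1), pair(nil, unit)) = R,  h(1, X2) = X2.
Bind R := h(pair(X2, 1), pair(nil, unit)); no other remaining equation mentions R.
Occurs check fails: X2 occurs in h(1, X2); the equation X2 = h(1, X2) has no finite solution.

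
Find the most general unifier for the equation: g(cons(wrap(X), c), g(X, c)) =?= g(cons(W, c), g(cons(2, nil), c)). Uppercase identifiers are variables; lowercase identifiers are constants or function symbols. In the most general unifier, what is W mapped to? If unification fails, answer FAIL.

Decompose g/2: cons(wrap(X), c) =?= cons(W, c),  g(X, c) =?= g(cons(2, nil), c).
Decompose cons/2: wrap(X) =?= W,  c =?= c.
Bind W := wrap(X); no other remaining equation mentions W.
Delete trivial equation c =?= c.
Decompose g/2: X =?= cons(2, nil),  c =?= c.
Bind X := cons(2, nil); no other remaining equation mentions X. Substituting into the earlier binding gives W := wrap(cons(2, nil)).
Delete trivial equation c =?= c.
MGU = { W := wrap(cons(2, nil)), X := cons(2, nil) }, so W := wrap(cons(2, nil)).

wrap(cons(2, nil))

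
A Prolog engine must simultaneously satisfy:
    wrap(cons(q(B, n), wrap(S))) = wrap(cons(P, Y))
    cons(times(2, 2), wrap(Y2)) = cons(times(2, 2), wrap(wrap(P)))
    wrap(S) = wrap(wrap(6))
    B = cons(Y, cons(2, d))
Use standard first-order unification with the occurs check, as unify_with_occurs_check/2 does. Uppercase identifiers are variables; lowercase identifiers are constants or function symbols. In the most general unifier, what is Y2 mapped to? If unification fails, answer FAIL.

wrap(q(cons(wrap(wrap(6)), cons(2, d)), n))

Decompose wrap/1: cons(q(B, n), wrap(S)) = cons(P, Y).
Decompose cons/2: q(B, n) = P,  wrap(S) = Y.
Bind P := q(B, n); substituting into the one remaining equation that mentions P gives: cons(times(2, 2), wrap(Y2)) = cons(times(2, 2), wrap(wrap(q(B, n)))).
Bind Y := wrap(S); substituting into the one remaining equation that mentions Y gives: B = cons(wrap(S), cons(2, d)).
Decompose cons/2: times(2, 2) = times(2, 2),  wrap(Y2) = wrap(wrap(q(B, n))).
Delete trivial equation times(2, 2) = times(2, 2).
Decompose wrap/1: Y2 = wrap(q(B, n)).
Bind Y2 := wrap(q(B, n)); no other remaining equation mentions Y2.
Decompose wrap/1: S = wrap(6).
Bind S := wrap(6); substituting into the remaining equation gives: B = cons(wrap(wrap(6)), cons(2, d)). Substituting into the earlier binding gives Y := wrap(wrap(6)).
Bind B := cons(wrap(wrap(6)), cons(2, d)). Substituting into the earlier bindings gives P := q(cons(wrap(wrap(6)), cons(2, d)), n), Y2 := wrap(q(cons(wrap(wrap(6)), cons(2, d)), n)).
MGU = { P ↦ q(cons(wrap(wrap(6)), cons(2, d)), n), Y ↦ wrap(wrap(6)), Y2 ↦ wrap(q(cons(wrap(wrap(6)), cons(2, d)), n)), S ↦ wrap(6), B ↦ cons(wrap(wrap(6)), cons(2, d)) }, so Y2 ↦ wrap(q(cons(wrap(wrap(6)), cons(2, d)), n)).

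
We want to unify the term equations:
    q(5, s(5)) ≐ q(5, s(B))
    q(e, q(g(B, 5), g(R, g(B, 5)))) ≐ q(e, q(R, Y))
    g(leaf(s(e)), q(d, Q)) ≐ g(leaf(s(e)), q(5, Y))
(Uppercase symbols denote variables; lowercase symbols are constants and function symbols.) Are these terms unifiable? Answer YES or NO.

NO

Decompose q/2: 5 ≐ 5,  s(5) ≐ s(B).
Delete trivial equation 5 ≐ 5.
Decompose s/1: 5 ≐ B.
Bind B := 5; substituting into the one remaining equation that mentions B gives: q(e, q(g(5, 5), g(R, g(5, 5)))) ≐ q(e, q(R, Y)).
Decompose q/2: e ≐ e,  q(g(5, 5), g(R, g(5, 5))) ≐ q(R, Y).
Delete trivial equation e ≐ e.
Decompose q/2: g(5, 5) ≐ R,  g(R, g(5, 5)) ≐ Y.
Bind R := g(5, 5); substituting into the one remaining equation that mentions R gives: g(g(5, 5), g(5, 5)) ≐ Y.
Bind Y := g(g(5, 5), g(5, 5)); substituting into the remaining equation gives: g(leaf(s(e)), q(d, Q)) ≐ g(leaf(s(e)), q(5, g(g(5, 5), g(5, 5)))).
Decompose g/2: leaf(s(e)) ≐ leaf(s(e)),  q(d, Q) ≐ q(5, g(g(5, 5), g(5, 5))).
Delete trivial equation leaf(s(e)) ≐ leaf(s(e)).
Decompose q/2: d ≐ 5,  Q ≐ g(g(5, 5), g(5, 5)).
Clash: constants d and 5 differ; no unifier exists.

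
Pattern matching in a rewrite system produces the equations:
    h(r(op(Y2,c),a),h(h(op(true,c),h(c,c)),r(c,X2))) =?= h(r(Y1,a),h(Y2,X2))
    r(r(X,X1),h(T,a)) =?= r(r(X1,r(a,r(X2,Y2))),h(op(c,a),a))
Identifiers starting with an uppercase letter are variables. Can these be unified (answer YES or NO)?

Decompose h/2: r(op(Y2,c),a) =?= r(Y1,a),  h(h(op(true,c),h(c,c)),r(c,X2)) =?= h(Y2,X2).
Decompose r/2: op(Y2,c) =?= Y1,  a =?= a.
Bind Y1 := op(Y2,c); no other remaining equation mentions Y1.
Delete trivial equation a =?= a.
Decompose h/2: h(op(true,c),h(c,c)) =?= Y2,  r(c,X2) =?= X2.
Bind Y2 := h(op(true,c),h(c,c)); substituting into the one remaining equation that mentions Y2 gives: r(r(X,X1),h(T,a)) =?= r(r(X1,r(a,r(X2,h(op(true,c),h(c,c))))),h(op(c,a),a)). Substituting into the earlier binding gives Y1 := op(h(op(true,c),h(c,c)),c).
Occurs check fails: X2 occurs in r(c,X2); the equation X2 =?= r(c,X2) has no finite solution.

NO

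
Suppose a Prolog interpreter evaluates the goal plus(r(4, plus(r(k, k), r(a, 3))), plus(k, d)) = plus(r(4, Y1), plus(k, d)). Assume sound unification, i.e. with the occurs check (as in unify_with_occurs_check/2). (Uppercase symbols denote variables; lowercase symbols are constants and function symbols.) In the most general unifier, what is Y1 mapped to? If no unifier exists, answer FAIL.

plus(r(k, k), r(a, 3))

Decompose plus/2: r(4, plus(r(k, k), r(a, 3))) = r(4, Y1),  plus(k, d) = plus(k, d).
Decompose r/2: 4 = 4,  plus(r(k, k), r(a, 3)) = Y1.
Delete trivial equation 4 = 4.
Bind Y1 := plus(r(k, k), r(a, 3)); no other remaining equation mentions Y1.
Delete trivial equation plus(k, d) = plus(k, d).
MGU = { Y1 = plus(r(k, k), r(a, 3)) }, so Y1 = plus(r(k, k), r(a, 3)).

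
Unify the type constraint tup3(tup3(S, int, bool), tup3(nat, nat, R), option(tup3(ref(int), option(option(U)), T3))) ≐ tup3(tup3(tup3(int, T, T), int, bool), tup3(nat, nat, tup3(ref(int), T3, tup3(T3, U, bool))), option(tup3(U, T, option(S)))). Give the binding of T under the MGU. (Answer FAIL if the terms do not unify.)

option(option(ref(int)))

Decompose tup3/3: tup3(S, int, bool) ≐ tup3(tup3(int, T, T), int, bool),  tup3(nat, nat, R) ≐ tup3(nat, nat, tup3(ref(int), T3, tup3(T3, U, bool))),  option(tup3(ref(int), option(option(U)), T3)) ≐ option(tup3(U, T, option(S))).
Decompose tup3/3: S ≐ tup3(int, T, T),  int ≐ int,  bool ≐ bool.
Bind S := tup3(int, T, T); substituting into the one remaining equation that mentions S gives: option(tup3(ref(int), option(option(U)), T3)) ≐ option(tup3(U, T, option(tup3(int, T, T)))).
Delete trivial equation int ≐ int.
Delete trivial equation bool ≐ bool.
Decompose tup3/3: nat ≐ nat,  nat ≐ nat,  R ≐ tup3(ref(int), T3, tup3(T3, U, bool)).
Delete trivial equation nat ≐ nat.
Delete trivial equation nat ≐ nat.
Bind R := tup3(ref(int), T3, tup3(T3, U, bool)); no other remaining equation mentions R.
Decompose option/1: tup3(ref(int), option(option(U)), T3) ≐ tup3(U, T, option(tup3(int, T, T))).
Decompose tup3/3: ref(int) ≐ U,  option(option(U)) ≐ T,  T3 ≐ option(tup3(int, T, T)).
Bind U := ref(int); substituting into the one remaining equation that mentions U gives: option(option(ref(int))) ≐ T. Substituting into the earlier binding gives R := tup3(ref(int), T3, tup3(T3, ref(int), bool)).
Bind T := option(option(ref(int))); substituting into the remaining equation gives: T3 ≐ option(tup3(int, option(option(ref(int))), option(option(ref(int))))). Substituting into the earlier binding gives S := tup3(int, option(option(ref(int))), option(option(ref(int)))).
Bind T3 := option(tup3(int, option(option(ref(int))), option(option(ref(int))))). Substituting into the earlier binding gives R := tup3(ref(int), option(tup3(int, option(option(ref(int))), option(option(ref(int))))), tup3(option(tup3(int, option(option(ref(int))), option(option(ref(int))))), ref(int), bool)).
MGU = { S := tup3(int, option(option(ref(int))), option(option(ref(int)))), R := tup3(ref(int), option(tup3(int, option(option(ref(int))), option(option(ref(int))))), tup3(option(tup3(int, option(option(ref(int))), option(option(ref(int))))), ref(int), bool)), U := ref(int), T := option(option(ref(int))), T3 := option(tup3(int, option(option(ref(int))), option(option(ref(int))))) }, so T := option(option(ref(int))).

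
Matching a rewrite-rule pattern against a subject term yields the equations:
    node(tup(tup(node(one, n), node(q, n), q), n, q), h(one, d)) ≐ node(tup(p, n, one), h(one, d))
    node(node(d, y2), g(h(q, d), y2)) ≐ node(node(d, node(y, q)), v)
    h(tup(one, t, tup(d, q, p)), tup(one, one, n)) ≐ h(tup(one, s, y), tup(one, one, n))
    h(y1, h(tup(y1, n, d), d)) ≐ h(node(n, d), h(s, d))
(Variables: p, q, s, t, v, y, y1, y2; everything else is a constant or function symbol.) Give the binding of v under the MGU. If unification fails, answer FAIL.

g(h(one, d), node(tup(d, one, tup(node(one, n), node(one, n), one)), one))

Decompose node/2: tup(tup(node(one, n), node(q, n), q), n, q) ≐ tup(p, n, one),  h(one, d) ≐ h(one, d).
Decompose tup/3: tup(node(one, n), node(q, n), q) ≐ p,  n ≐ n,  q ≐ one.
Bind p := tup(node(one, n), node(q, n), q); substituting into the one remaining equation that mentions p gives: h(tup(one, t, tup(d, q, tup(node(one, n), node(q, n), q))), tup(one, one, n)) ≐ h(tup(one, s, y), tup(one, one, n)).
Delete trivial equation n ≐ n.
Bind q := one; substituting into the 2 remaining equations that mention q gives: node(node(d, y2), g(h(one, d), y2)) ≐ node(node(d, node(y, one)), v),  h(tup(one, t, tup(d, one, tup(node(one, n), node(one, n), one))), tup(one, one, n)) ≐ h(tup(one, s, y), tup(one, one, n)). Substituting into the earlier binding gives p := tup(node(one, n), node(one, n), one).
Delete trivial equation h(one, d) ≐ h(one, d).
Decompose node/2: node(d, y2) ≐ node(d, node(y, one)),  g(h(one, d), y2) ≐ v.
Decompose node/2: d ≐ d,  y2 ≐ node(y, one).
Delete trivial equation d ≐ d.
Bind y2 := node(y, one); substituting into the one remaining equation that mentions y2 gives: g(h(one, d), node(y, one)) ≐ v.
Bind v := g(h(one, d), node(y, one)); no other remaining equation mentions v.
Decompose h/2: tup(one, t, tup(d, one, tup(node(one, n), node(one, n), one))) ≐ tup(one, s, y),  tup(one, one, n) ≐ tup(one, one, n).
Decompose tup/3: one ≐ one,  t ≐ s,  tup(d, one, tup(node(one, n), node(one, n), one)) ≐ y.
Delete trivial equation one ≐ one.
Bind t := s; no other remaining equation mentions t.
Bind y := tup(d, one, tup(node(one, n), node(one, n), one)); no other remaining equation mentions y. Substituting into the earlier bindings gives y2 := node(tup(d, one, tup(node(one, n), node(one, n), one)), one), v := g(h(one, d), node(tup(d, one, tup(node(one, n), node(one, n), one)), one)).
Delete trivial equation tup(one, one, n) ≐ tup(one, one, n).
Decompose h/2: y1 ≐ node(n, d),  h(tup(y1, n, d), d) ≐ h(s, d).
Bind y1 := node(n, d); substituting into the remaining equation gives: h(tup(node(n, d), n, d), d) ≐ h(s, d).
Decompose h/2: tup(node(n, d), n, d) ≐ s,  d ≐ d.
Bind s := tup(node(n, d), n, d); no other remaining equation mentions s. Substituting into the earlier binding gives t := tup(node(n, d), n, d).
Delete trivial equation d ≐ d.
MGU = { p ↦ tup(node(one, n), node(one, n), one), q ↦ one, y2 ↦ node(tup(d, one, tup(node(one, n), node(one, n), one)), one), v ↦ g(h(one, d), node(tup(d, one, tup(node(one, n), node(one, n), one)), one)), t ↦ tup(node(n, d), n, d), y ↦ tup(d, one, tup(node(one, n), node(one, n), one)), y1 ↦ node(n, d), s ↦ tup(node(n, d), n, d) }, so v ↦ g(h(one, d), node(tup(d, one, tup(node(one, n), node(one, n), one)), one)).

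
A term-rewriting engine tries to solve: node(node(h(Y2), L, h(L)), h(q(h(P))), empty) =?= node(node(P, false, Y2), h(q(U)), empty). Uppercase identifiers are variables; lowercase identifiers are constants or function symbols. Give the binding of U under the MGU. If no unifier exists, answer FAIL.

h(h(h(false)))

Decompose node/3: node(h(Y2), L, h(L)) =?= node(P, false, Y2),  h(q(h(P))) =?= h(q(U)),  empty =?= empty.
Decompose node/3: h(Y2) =?= P,  L =?= false,  h(L) =?= Y2.
Bind P := h(Y2); substituting into the one remaining equation that mentions P gives: h(q(h(h(Y2)))) =?= h(q(U)).
Bind L := false; substituting into the one remaining equation that mentions L gives: h(false) =?= Y2.
Bind Y2 := h(false); substituting into the one remaining equation that mentions Y2 gives: h(q(h(h(h(false))))) =?= h(q(U)). Substituting into the earlier binding gives P := h(h(false)).
Decompose h/1: q(h(h(h(false)))) =?= q(U).
Decompose q/1: h(h(h(false))) =?= U.
Bind U := h(h(h(false))); no other remaining equation mentions U.
Delete trivial equation empty =?= empty.
MGU = { P ↦ h(h(false)), L ↦ false, Y2 ↦ h(false), U ↦ h(h(h(false))) }, so U ↦ h(h(h(false))).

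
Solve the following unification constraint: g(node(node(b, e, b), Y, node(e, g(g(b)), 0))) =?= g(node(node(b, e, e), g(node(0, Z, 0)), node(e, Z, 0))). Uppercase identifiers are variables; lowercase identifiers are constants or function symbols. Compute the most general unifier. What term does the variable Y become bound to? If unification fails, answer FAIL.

Decompose g/1: node(node(b, e, b), Y, node(e, g(g(b)), 0)) =?= node(node(b, e, e), g(node(0, Z, 0)), node(e, Z, 0)).
Decompose node/3: node(b, e, b) =?= node(b, e, e),  Y =?= g(node(0, Z, 0)),  node(e, g(g(b)), 0) =?= node(e, Z, 0).
Decompose node/3: b =?= b,  e =?= e,  b =?= e.
Delete trivial equation b =?= b.
Delete trivial equation e =?= e.
Clash: constants b and e differ; no unifier exists.

FAIL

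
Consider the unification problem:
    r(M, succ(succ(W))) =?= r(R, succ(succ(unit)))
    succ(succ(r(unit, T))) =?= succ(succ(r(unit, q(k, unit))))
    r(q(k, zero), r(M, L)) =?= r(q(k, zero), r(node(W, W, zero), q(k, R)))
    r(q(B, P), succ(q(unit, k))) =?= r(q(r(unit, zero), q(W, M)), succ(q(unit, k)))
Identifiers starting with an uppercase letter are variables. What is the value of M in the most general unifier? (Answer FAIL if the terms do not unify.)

node(unit, unit, zero)

Decompose r/2: M =?= R,  succ(succ(W)) =?= succ(succ(unit)).
Bind M := R; substituting into the 2 remaining equations that mention M gives: r(q(k, zero), r(R, L)) =?= r(q(k, zero), r(node(W, W, zero), q(k, R))),  r(q(B, P), succ(q(unit, k))) =?= r(q(r(unit, zero), q(W, R)), succ(q(unit, k))).
Decompose succ/1: succ(W) =?= succ(unit).
Decompose succ/1: W =?= unit.
Bind W := unit; substituting into the 2 remaining equations that mention W gives: r(q(k, zero), r(R, L)) =?= r(q(k, zero), r(node(unit, unit, zero), q(k, R))),  r(q(B, P), succ(q(unit, k))) =?= r(q(r(unit, zero), q(unit, R)), succ(q(unit, k))).
Decompose succ/1: succ(r(unit, T)) =?= succ(r(unit, q(k, unit))).
Decompose succ/1: r(unit, T) =?= r(unit, q(k, unit)).
Decompose r/2: unit =?= unit,  T =?= q(k, unit).
Delete trivial equation unit =?= unit.
Bind T := q(k, unit); no other remaining equation mentions T.
Decompose r/2: q(k, zero) =?= q(k, zero),  r(R, L) =?= r(node(unit, unit, zero), q(k, R)).
Delete trivial equation q(k, zero) =?= q(k, zero).
Decompose r/2: R =?= node(unit, unit, zero),  L =?= q(k, R).
Bind R := node(unit, unit, zero); substituting into the remaining equations gives: L =?= q(k, node(unit, unit, zero)),  r(q(B, P), succ(q(unit, k))) =?= r(q(r(unit, zero), q(unit, node(unit, unit, zero))), succ(q(unit, k))). Substituting into the earlier binding gives M := node(unit, unit, zero).
Bind L := q(k, node(unit, unit, zero)); no other remaining equation mentions L.
Decompose r/2: q(B, P) =?= q(r(unit, zero), q(unit, node(unit, unit, zero))),  succ(q(unit, k)) =?= succ(q(unit, k)).
Decompose q/2: B =?= r(unit, zero),  P =?= q(unit, node(unit, unit, zero)).
Bind B := r(unit, zero); no other remaining equation mentions B.
Bind P := q(unit, node(unit, unit, zero)); no other remaining equation mentions P.
Delete trivial equation succ(q(unit, k)) =?= succ(q(unit, k)).
MGU = { M ↦ node(unit, unit, zero), W ↦ unit, T ↦ q(k, unit), R ↦ node(unit, unit, zero), L ↦ q(k, node(unit, unit, zero)), B ↦ r(unit, zero), P ↦ q(unit, node(unit, unit, zero)) }, so M ↦ node(unit, unit, zero).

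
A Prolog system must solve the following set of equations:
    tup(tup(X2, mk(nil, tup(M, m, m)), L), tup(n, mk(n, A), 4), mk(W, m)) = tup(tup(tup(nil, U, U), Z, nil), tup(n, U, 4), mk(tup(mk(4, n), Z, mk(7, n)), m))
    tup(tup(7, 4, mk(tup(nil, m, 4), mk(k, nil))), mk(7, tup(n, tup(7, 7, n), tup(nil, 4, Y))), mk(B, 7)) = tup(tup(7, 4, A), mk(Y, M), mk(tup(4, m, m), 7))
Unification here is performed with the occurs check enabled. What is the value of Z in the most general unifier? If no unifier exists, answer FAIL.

Decompose tup/3: tup(X2, mk(nil, tup(M, m, m)), L) = tup(tup(nil, U, U), Z, nil),  tup(n, mk(n, A), 4) = tup(n, U, 4),  mk(W, m) = mk(tup(mk(4, n), Z, mk(7, n)), m).
Decompose tup/3: X2 = tup(nil, U, U),  mk(nil, tup(M, m, m)) = Z,  L = nil.
Bind X2 := tup(nil, U, U); no other remaining equation mentions X2.
Bind Z := mk(nil, tup(M, m, m)); substituting into the one remaining equation that mentions Z gives: mk(W, m) = mk(tup(mk(4, n), mk(nil, tup(M, m, m)), mk(7, n)), m).
Bind L := nil; no other remaining equation mentions L.
Decompose tup/3: n = n,  mk(n, A) = U,  4 = 4.
Delete trivial equation n = n.
Bind U := mk(n, A); no other remaining equation mentions U. Substituting into the earlier binding gives X2 := tup(nil, mk(n, A), mk(n, A)).
Delete trivial equation 4 = 4.
Decompose mk/2: W = tup(mk(4, n), mk(nil, tup(M, m, m)), mk(7, n)),  m = m.
Bind W := tup(mk(4, n), mk(nil, tup(M, m, m)), mk(7, n)); no other remaining equation mentions W.
Delete trivial equation m = m.
Decompose tup/3: tup(7, 4, mk(tup(nil, m, 4), mk(k, nil))) = tup(7, 4, A),  mk(7, tup(n, tup(7, 7, n), tup(nil, 4, Y))) = mk(Y, M),  mk(B, 7) = mk(tup(4, m, m), 7).
Decompose tup/3: 7 = 7,  4 = 4,  mk(tup(nil, m, 4), mk(k, nil)) = A.
Delete trivial equation 7 = 7.
Delete trivial equation 4 = 4.
Bind A := mk(tup(nil, m, 4), mk(k, nil)); no other remaining equation mentions A. Substituting into the earlier bindings gives X2 := tup(nil, mk(n, mk(tup(nil, m, 4), mk(k, nil))), mk(n, mk(tup(nil, m, 4), mk(k, nil)))), U := mk(n, mk(tup(nil, m, 4), mk(k, nil))).
Decompose mk/2: 7 = Y,  tup(n, tup(7, 7, n), tup(nil, 4, Y)) = M.
Bind Y := 7; substituting into the one remaining equation that mentions Y gives: tup(n, tup(7, 7, n), tup(nil, 4, 7)) = M.
Bind M := tup(n, tup(7, 7, n), tup(nil, 4, 7)); no other remaining equation mentions M. Substituting into the earlier bindings gives Z := mk(nil, tup(tup(n, tup(7, 7, n), tup(nil, 4, 7)), m, m)), W := tup(mk(4, n), mk(nil, tup(tup(n, tup(7, 7, n), tup(nil, 4, 7)), m, m)), mk(7, n)).
Decompose mk/2: B = tup(4, m, m),  7 = 7.
Bind B := tup(4, m, m); no other remaining equation mentions B.
Delete trivial equation 7 = 7.
MGU = { X2 = tup(nil, mk(n, mk(tup(nil, m, 4), mk(k, nil))), mk(n, mk(tup(nil, m, 4), mk(k, nil)))), Z = mk(nil, tup(tup(n, tup(7, 7, n), tup(nil, 4, 7)), m, m)), L = nil, U = mk(n, mk(tup(nil, m, 4), mk(k, nil))), W = tup(mk(4, n), mk(nil, tup(tup(n, tup(7, 7, n), tup(nil, 4, 7)), m, m)), mk(7, n)), A = mk(tup(nil, m, 4), mk(k, nil)), Y = 7, M = tup(n, tup(7, 7, n), tup(nil, 4, 7)), B = tup(4, m, m) }, so Z = mk(nil, tup(tup(n, tup(7, 7, n), tup(nil, 4, 7)), m, m)).

mk(nil, tup(tup(n, tup(7, 7, n), tup(nil, 4, 7)), m, m))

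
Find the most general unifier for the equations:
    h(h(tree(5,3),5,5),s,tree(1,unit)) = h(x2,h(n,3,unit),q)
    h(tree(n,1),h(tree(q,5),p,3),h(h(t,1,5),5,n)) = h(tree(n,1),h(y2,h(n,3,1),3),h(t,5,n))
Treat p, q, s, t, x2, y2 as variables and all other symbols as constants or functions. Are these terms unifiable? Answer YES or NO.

Decompose h/3: h(tree(5,3),5,5) = x2,  s = h(n,3,unit),  tree(1,unit) = q.
Bind x2 := h(tree(5,3),5,5); no other remaining equation mentions x2.
Bind s := h(n,3,unit); no other remaining equation mentions s.
Bind q := tree(1,unit); substituting into the remaining equation gives: h(tree(n,1),h(tree(tree(1,unit),5),p,3),h(h(t,1,5),5,n)) = h(tree(n,1),h(y2,h(n,3,1),3),h(t,5,n)).
Decompose h/3: tree(n,1) = tree(n,1),  h(tree(tree(1,unit),5),p,3) = h(y2,h(n,3,1),3),  h(h(t,1,5),5,n) = h(t,5,n).
Delete trivial equation tree(n,1) = tree(n,1).
Decompose h/3: tree(tree(1,unit),5) = y2,  p = h(n,3,1),  3 = 3.
Bind y2 := tree(tree(1,unit),5); no other remaining equation mentions y2.
Bind p := h(n,3,1); no other remaining equation mentions p.
Delete trivial equation 3 = 3.
Decompose h/3: h(t,1,5) = t,  5 = 5,  n = n.
Occurs check fails: t occurs in h(t,1,5); the equation t = h(t,1,5) has no finite solution.

NO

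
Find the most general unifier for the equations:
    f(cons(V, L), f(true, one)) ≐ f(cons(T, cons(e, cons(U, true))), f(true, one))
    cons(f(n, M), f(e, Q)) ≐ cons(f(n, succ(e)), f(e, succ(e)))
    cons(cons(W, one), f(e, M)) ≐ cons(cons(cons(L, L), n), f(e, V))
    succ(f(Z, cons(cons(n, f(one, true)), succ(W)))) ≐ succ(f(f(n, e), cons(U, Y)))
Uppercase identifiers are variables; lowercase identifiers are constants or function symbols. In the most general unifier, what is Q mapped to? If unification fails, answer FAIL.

Decompose f/2: cons(V, L) ≐ cons(T, cons(e, cons(U, true))),  f(true, one) ≐ f(true, one).
Decompose cons/2: V ≐ T,  L ≐ cons(e, cons(U, true)).
Bind V := T; substituting into the one remaining equation that mentions V gives: cons(cons(W, one), f(e, M)) ≐ cons(cons(cons(L, L), n), f(e, T)).
Bind L := cons(e, cons(U, true)); substituting into the one remaining equation that mentions L gives: cons(cons(W, one), f(e, M)) ≐ cons(cons(cons(cons(e, cons(U, true)), cons(e, cons(U, true))), n), f(e, T)).
Delete trivial equation f(true, one) ≐ f(true, one).
Decompose cons/2: f(n, M) ≐ f(n, succ(e)),  f(e, Q) ≐ f(e, succ(e)).
Decompose f/2: n ≐ n,  M ≐ succ(e).
Delete trivial equation n ≐ n.
Bind M := succ(e); substituting into the one remaining equation that mentions M gives: cons(cons(W, one), f(e, succ(e))) ≐ cons(cons(cons(cons(e, cons(U, true)), cons(e, cons(U, true))), n), f(e, T)).
Decompose f/2: e ≐ e,  Q ≐ succ(e).
Delete trivial equation e ≐ e.
Bind Q := succ(e); no other remaining equation mentions Q.
Decompose cons/2: cons(W, one) ≐ cons(cons(cons(e, cons(U, true)), cons(e, cons(U, true))), n),  f(e, succ(e)) ≐ f(e, T).
Decompose cons/2: W ≐ cons(cons(e, cons(U, true)), cons(e, cons(U, true))),  one ≐ n.
Bind W := cons(cons(e, cons(U, true)), cons(e, cons(U, true))); substituting into the one remaining equation that mentions W gives: succ(f(Z, cons(cons(n, f(one, true)), succ(cons(cons(e, cons(U, true)), cons(e, cons(U, true))))))) ≐ succ(f(f(n, e), cons(U, Y))).
Clash: constants one and n differ; no unifier exists.

FAIL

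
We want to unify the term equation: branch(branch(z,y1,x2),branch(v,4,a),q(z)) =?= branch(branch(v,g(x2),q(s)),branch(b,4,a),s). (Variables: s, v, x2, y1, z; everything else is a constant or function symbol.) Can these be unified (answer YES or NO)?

Decompose branch/3: branch(z,y1,x2) =?= branch(v,g(x2),q(s)),  branch(v,4,a) =?= branch(b,4,a),  q(z) =?= s.
Decompose branch/3: z =?= v,  y1 =?= g(x2),  x2 =?= q(s).
Bind z := v; substituting into the one remaining equation that mentions z gives: q(v) =?= s.
Bind y1 := g(x2); no other remaining equation mentions y1.
Bind x2 := q(s); no other remaining equation mentions x2. Substituting into the earlier binding gives y1 := g(q(s)).
Decompose branch/3: v =?= b,  4 =?= 4,  a =?= a.
Bind v := b; substituting into the one remaining equation that mentions v gives: q(b) =?= s. Substituting into the earlier binding gives z := b.
Delete trivial equation 4 =?= 4.
Delete trivial equation a =?= a.
Bind s := q(b). Substituting into the earlier bindings gives y1 := g(q(q(b))), x2 := q(q(b)).
No equations remain and no clash or occurs-check failure arose, so a unifier exists.

YES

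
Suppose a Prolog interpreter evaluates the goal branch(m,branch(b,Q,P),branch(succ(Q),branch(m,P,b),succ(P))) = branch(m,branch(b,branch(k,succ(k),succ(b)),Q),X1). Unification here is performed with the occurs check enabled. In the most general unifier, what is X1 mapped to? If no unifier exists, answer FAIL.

branch(succ(branch(k,succ(k),succ(b))),branch(m,branch(k,succ(k),succ(b)),b),succ(branch(k,succ(k),succ(b))))

Decompose branch/3: m = m,  branch(b,Q,P) = branch(b,branch(k,succ(k),succ(b)),Q),  branch(succ(Q),branch(m,P,b),succ(P)) = X1.
Delete trivial equation m = m.
Decompose branch/3: b = b,  Q = branch(k,succ(k),succ(b)),  P = Q.
Delete trivial equation b = b.
Bind Q := branch(k,succ(k),succ(b)); substituting into the remaining equations gives: P = branch(k,succ(k),succ(b)),  branch(succ(branch(k,succ(k),succ(b))),branch(m,P,b),succ(P)) = X1.
Bind P := branch(k,succ(k),succ(b)); substituting into the remaining equation gives: branch(succ(branch(k,succ(k),succ(b))),branch(m,branch(k,succ(k),succ(b)),b),succ(branch(k,succ(k),succ(b)))) = X1.
Bind X1 := branch(succ(branch(k,succ(k),succ(b))),branch(m,branch(k,succ(k),succ(b)),b),succ(branch(k,succ(k),succ(b)))).
MGU = { Q ↦ branch(k,succ(k),succ(b)), P ↦ branch(k,succ(k),succ(b)), X1 ↦ branch(succ(branch(k,succ(k),succ(b))),branch(m,branch(k,succ(k),succ(b)),b),succ(branch(k,succ(k),succ(b)))) }, so X1 ↦ branch(succ(branch(k,succ(k),succ(b))),branch(m,branch(k,succ(k),succ(b)),b),succ(branch(k,succ(k),succ(b)))).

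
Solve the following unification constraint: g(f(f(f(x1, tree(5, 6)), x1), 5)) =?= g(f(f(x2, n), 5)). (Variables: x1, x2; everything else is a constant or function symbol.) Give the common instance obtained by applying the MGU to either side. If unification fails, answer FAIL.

Decompose g/1: f(f(f(x1, tree(5, 6)), x1), 5) =?= f(f(x2, n), 5).
Decompose f/2: f(f(x1, tree(5, 6)), x1) =?= f(x2, n),  5 =?= 5.
Decompose f/2: f(x1, tree(5, 6)) =?= x2,  x1 =?= n.
Bind x2 := f(x1, tree(5, 6)); no other remaining equation mentions x2.
Bind x1 := n; no other remaining equation mentions x1. Substituting into the earlier binding gives x2 := f(n, tree(5, 6)).
Delete trivial equation 5 =?= 5.
Applying the MGU to either side gives g(f(f(f(n, tree(5, 6)), n), 5)).

g(f(f(f(n, tree(5, 6)), n), 5))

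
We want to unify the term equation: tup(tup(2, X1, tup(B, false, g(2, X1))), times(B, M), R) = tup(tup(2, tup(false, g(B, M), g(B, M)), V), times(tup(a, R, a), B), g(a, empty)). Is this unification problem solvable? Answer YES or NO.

YES

Decompose tup/3: tup(2, X1, tup(B, false, g(2, X1))) = tup(2, tup(false, g(B, M), g(B, M)), V),  times(B, M) = times(tup(a, R, a), B),  R = g(a, empty).
Decompose tup/3: 2 = 2,  X1 = tup(false, g(B, M), g(B, M)),  tup(B, false, g(2, X1)) = V.
Delete trivial equation 2 = 2.
Bind X1 := tup(false, g(B, M), g(B, M)); substituting into the one remaining equation that mentions X1 gives: tup(B, false, g(2, tup(false, g(B, M), g(B, M)))) = V.
Bind V := tup(B, false, g(2, tup(false, g(B, M), g(B, M)))); no other remaining equation mentions V.
Decompose times/2: B = tup(a, R, a),  M = B.
Bind B := tup(a, R, a); substituting into the one remaining equation that mentions B gives: M = tup(a, R, a). Substituting into the earlier bindings gives X1 := tup(false, g(tup(a, R, a), M), g(tup(a, R, a), M)), V := tup(tup(a, R, a), false, g(2, tup(false, g(tup(a, R, a), M), g(tup(a, R, a), M)))).
Bind M := tup(a, R, a); no other remaining equation mentions M. Substituting into the earlier bindings gives X1 := tup(false, g(tup(a, R, a), tup(a, R, a)), g(tup(a, R, a), tup(a, R, a))), V := tup(tup(a, R, a), false, g(2, tup(false, g(tup(a, R, a), tup(a, R, a)), g(tup(a, R, a), tup(a, R, a))))).
Bind R := g(a, empty). Substituting into the earlier bindings gives X1 := tup(false, g(tup(a, g(a, empty), a), tup(a, g(a, empty), a)), g(tup(a, g(a, empty), a), tup(a, g(a, empty), a))), V := tup(tup(a, g(a, empty), a), false, g(2, tup(false, g(tup(a, g(a, empty), a), tup(a, g(a, empty), a)), g(tup(a, g(a, empty), a), tup(a, g(a, empty), a))))), B := tup(a, g(a, empty), a), M := tup(a, g(a, empty), a).
No equations remain and no clash or occurs-check failure arose, so a unifier exists.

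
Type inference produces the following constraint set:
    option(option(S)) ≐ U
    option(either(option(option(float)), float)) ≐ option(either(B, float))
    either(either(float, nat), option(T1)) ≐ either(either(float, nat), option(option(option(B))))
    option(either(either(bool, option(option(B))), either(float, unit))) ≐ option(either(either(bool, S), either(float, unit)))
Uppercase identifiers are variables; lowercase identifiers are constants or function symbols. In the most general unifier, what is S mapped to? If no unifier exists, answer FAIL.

Bind U := option(option(S)); no other remaining equation mentions U.
Decompose option/1: either(option(option(float)), float) ≐ either(B, float).
Decompose either/2: option(option(float)) ≐ B,  float ≐ float.
Bind B := option(option(float)); substituting into the 2 remaining equations that mention B gives: either(either(float, nat), option(T1)) ≐ either(either(float, nat), option(option(option(option(option(float)))))),  option(either(either(bool, option(option(option(option(float))))), either(float, unit))) ≐ option(either(either(bool, S), either(float, unit))).
Delete trivial equation float ≐ float.
Decompose either/2: either(float, nat) ≐ either(float, nat),  option(T1) ≐ option(option(option(option(option(float))))).
Delete trivial equation either(float, nat) ≐ either(float, nat).
Decompose option/1: T1 ≐ option(option(option(option(float)))).
Bind T1 := option(option(option(option(float)))); no other remaining equation mentions T1.
Decompose option/1: either(either(bool, option(option(option(option(float))))), either(float, unit)) ≐ either(either(bool, S), either(float, unit)).
Decompose either/2: either(bool, option(option(option(option(float))))) ≐ either(bool, S),  either(float, unit) ≐ either(float, unit).
Decompose either/2: bool ≐ bool,  option(option(option(option(float)))) ≐ S.
Delete trivial equation bool ≐ bool.
Bind S := option(option(option(option(float)))); no other remaining equation mentions S. Substituting into the earlier binding gives U := option(option(option(option(option(option(float)))))).
Delete trivial equation either(float, unit) ≐ either(float, unit).
MGU = { U -> option(option(option(option(option(option(float)))))), B -> option(option(float)), T1 -> option(option(option(option(float)))), S -> option(option(option(option(float)))) }, so S -> option(option(option(option(float)))).

option(option(option(option(float))))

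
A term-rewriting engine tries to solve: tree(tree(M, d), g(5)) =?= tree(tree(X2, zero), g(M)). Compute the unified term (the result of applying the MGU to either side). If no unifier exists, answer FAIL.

FAIL

Decompose tree/2: tree(M, d) =?= tree(X2, zero),  g(5) =?= g(M).
Decompose tree/2: M =?= X2,  d =?= zero.
Bind M := X2; substituting into the one remaining equation that mentions M gives: g(5) =?= g(X2).
Clash: constants d and zero differ; no unifier exists.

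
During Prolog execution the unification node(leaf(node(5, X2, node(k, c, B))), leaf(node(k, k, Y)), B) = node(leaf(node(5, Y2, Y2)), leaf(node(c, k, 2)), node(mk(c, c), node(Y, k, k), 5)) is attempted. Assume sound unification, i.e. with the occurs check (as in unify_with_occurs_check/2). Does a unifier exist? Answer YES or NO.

Decompose node/3: leaf(node(5, X2, node(k, c, B))) = leaf(node(5, Y2, Y2)),  leaf(node(k, k, Y)) = leaf(node(c, k, 2)),  B = node(mk(c, c), node(Y, k, k), 5).
Decompose leaf/1: node(5, X2, node(k, c, B)) = node(5, Y2, Y2).
Decompose node/3: 5 = 5,  X2 = Y2,  node(k, c, B) = Y2.
Delete trivial equation 5 = 5.
Bind X2 := Y2; no other remaining equation mentions X2.
Bind Y2 := node(k, c, B); no other remaining equation mentions Y2. Substituting into the earlier binding gives X2 := node(k, c, B).
Decompose leaf/1: node(k, k, Y) = node(c, k, 2).
Decompose node/3: k = c,  k = k,  Y = 2.
Clash: constants k and c differ; no unifier exists.

NO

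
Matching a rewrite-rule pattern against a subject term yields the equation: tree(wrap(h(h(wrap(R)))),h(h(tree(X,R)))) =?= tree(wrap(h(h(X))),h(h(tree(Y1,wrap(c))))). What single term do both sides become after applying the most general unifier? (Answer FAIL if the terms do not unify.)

Decompose tree/2: wrap(h(h(wrap(R)))) =?= wrap(h(h(X))),  h(h(tree(X,R))) =?= h(h(tree(Y1,wrap(c)))).
Decompose wrap/1: h(h(wrap(R))) =?= h(h(X)).
Decompose h/1: h(wrap(R)) =?= h(X).
Decompose h/1: wrap(R) =?= X.
Bind X := wrap(R); substituting into the remaining equation gives: h(h(tree(wrap(R),R))) =?= h(h(tree(Y1,wrap(c)))).
Decompose h/1: h(tree(wrap(R),R)) =?= h(tree(Y1,wrap(c))).
Decompose h/1: tree(wrap(R),R) =?= tree(Y1,wrap(c)).
Decompose tree/2: wrap(R) =?= Y1,  R =?= wrap(c).
Bind Y1 := wrap(R); no other remaining equation mentions Y1.
Bind R := wrap(c). Substituting into the earlier bindings gives X := wrap(wrap(c)), Y1 := wrap(wrap(c)).
Applying the MGU to either side gives tree(wrap(h(h(wrap(wrap(c))))),h(h(tree(wrap(wrap(c)),wrap(c))))).

tree(wrap(h(h(wrap(wrap(c))))),h(h(tree(wrap(wrap(c)),wrap(c)))))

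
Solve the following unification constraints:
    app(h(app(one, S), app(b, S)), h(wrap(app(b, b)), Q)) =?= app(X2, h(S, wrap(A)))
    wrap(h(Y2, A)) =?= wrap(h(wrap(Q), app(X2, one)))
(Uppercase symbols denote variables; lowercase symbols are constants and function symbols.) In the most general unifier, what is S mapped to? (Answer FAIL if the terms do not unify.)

wrap(app(b, b))

Decompose app/2: h(app(one, S), app(b, S)) =?= X2,  h(wrap(app(b, b)), Q) =?= h(S, wrap(A)).
Bind X2 := h(app(one, S), app(b, S)); substituting into the one remaining equation that mentions X2 gives: wrap(h(Y2, A)) =?= wrap(h(wrap(Q), app(h(app(one, S), app(b, S)), one))).
Decompose h/2: wrap(app(b, b)) =?= S,  Q =?= wrap(A).
Bind S := wrap(app(b, b)); substituting into the one remaining equation that mentions S gives: wrap(h(Y2, A)) =?= wrap(h(wrap(Q), app(h(app(one, wrap(app(b, b))), app(b, wrap(app(b, b)))), one))). Substituting into the earlier binding gives X2 := h(app(one, wrap(app(b, b))), app(b, wrap(app(b, b)))).
Bind Q := wrap(A); substituting into the remaining equation gives: wrap(h(Y2, A)) =?= wrap(h(wrap(wrap(A)), app(h(app(one, wrap(app(b, b))), app(b, wrap(app(b, b)))), one))).
Decompose wrap/1: h(Y2, A) =?= h(wrap(wrap(A)), app(h(app(one, wrap(app(b, b))), app(b, wrap(app(b, b)))), one)).
Decompose h/2: Y2 =?= wrap(wrap(A)),  A =?= app(h(app(one, wrap(app(b, b))), app(b, wrap(app(b, b)))), one).
Bind Y2 := wrap(wrap(A)); no other remaining equation mentions Y2.
Bind A := app(h(app(one, wrap(app(b, b))), app(b, wrap(app(b, b)))), one). Substituting into the earlier bindings gives Q := wrap(app(h(app(one, wrap(app(b, b))), app(b, wrap(app(b, b)))), one)), Y2 := wrap(wrap(app(h(app(one, wrap(app(b, b))), app(b, wrap(app(b, b)))), one))).
MGU = { X2 := h(app(one, wrap(app(b, b))), app(b, wrap(app(b, b)))), S := wrap(app(b, b)), Q := wrap(app(h(app(one, wrap(app(b, b))), app(b, wrap(app(b, b)))), one)), Y2 := wrap(wrap(app(h(app(one, wrap(app(b, b))), app(b, wrap(app(b, b)))), one))), A := app(h(app(one, wrap(app(b, b))), app(b, wrap(app(b, b)))), one) }, so S := wrap(app(b, b)).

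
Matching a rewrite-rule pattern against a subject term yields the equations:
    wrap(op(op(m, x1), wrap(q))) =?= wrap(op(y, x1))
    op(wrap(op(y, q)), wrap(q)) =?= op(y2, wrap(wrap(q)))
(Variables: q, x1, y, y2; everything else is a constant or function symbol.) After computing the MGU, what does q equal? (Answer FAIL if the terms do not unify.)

Decompose wrap/1: op(op(m, x1), wrap(q)) =?= op(y, x1).
Decompose op/2: op(m, x1) =?= y,  wrap(q) =?= x1.
Bind y := op(m, x1); substituting into the one remaining equation that mentions y gives: op(wrap(op(op(m, x1), q)), wrap(q)) =?= op(y2, wrap(wrap(q))).
Bind x1 := wrap(q); substituting into the remaining equation gives: op(wrap(op(op(m, wrap(q)), q)), wrap(q)) =?= op(y2, wrap(wrap(q))). Substituting into the earlier binding gives y := op(m, wrap(q)).
Decompose op/2: wrap(op(op(m, wrap(q)), q)) =?= y2,  wrap(q) =?= wrap(wrap(q)).
Bind y2 := wrap(op(op(m, wrap(q)), q)); no other remaining equation mentions y2.
Decompose wrap/1: q =?= wrap(q).
Occurs check fails: q occurs in wrap(q); the equation q =?= wrap(q) has no finite solution.

FAIL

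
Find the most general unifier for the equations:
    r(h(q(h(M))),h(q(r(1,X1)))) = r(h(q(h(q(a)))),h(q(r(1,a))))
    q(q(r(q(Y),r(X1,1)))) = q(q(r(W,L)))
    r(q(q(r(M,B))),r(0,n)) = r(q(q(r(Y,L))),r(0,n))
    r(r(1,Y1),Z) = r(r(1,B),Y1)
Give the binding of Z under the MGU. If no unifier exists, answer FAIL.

r(a,1)

Decompose r/2: h(q(h(M))) = h(q(h(q(a)))),  h(q(r(1,X1))) = h(q(r(1,a))).
Decompose h/1: q(h(M)) = q(h(q(a))).
Decompose q/1: h(M) = h(q(a)).
Decompose h/1: M = q(a).
Bind M := q(a); substituting into the one remaining equation that mentions M gives: r(q(q(r(q(a),B))),r(0,n)) = r(q(q(r(Y,L))),r(0,n)).
Decompose h/1: q(r(1,X1)) = q(r(1,a)).
Decompose q/1: r(1,X1) = r(1,a).
Decompose r/2: 1 = 1,  X1 = a.
Delete trivial equation 1 = 1.
Bind X1 := a; substituting into the one remaining equation that mentions X1 gives: q(q(r(q(Y),r(a,1)))) = q(q(r(W,L))).
Decompose q/1: q(r(q(Y),r(a,1))) = q(r(W,L)).
Decompose q/1: r(q(Y),r(a,1)) = r(W,L).
Decompose r/2: q(Y) = W,  r(a,1) = L.
Bind W := q(Y); no other remaining equation mentions W.
Bind L := r(a,1); substituting into the one remaining equation that mentions L gives: r(q(q(r(q(a),B))),r(0,n)) = r(q(q(r(Y,r(a,1)))),r(0,n)).
Decompose r/2: q(q(r(q(a),B))) = q(q(r(Y,r(a,1)))),  r(0,n) = r(0,n).
Decompose q/1: q(r(q(a),B)) = q(r(Y,r(a,1))).
Decompose q/1: r(q(a),B) = r(Y,r(a,1)).
Decompose r/2: q(a) = Y,  B = r(a,1).
Bind Y := q(a); no other remaining equation mentions Y. Substituting into the earlier binding gives W := q(q(a)).
Bind B := r(a,1); substituting into the one remaining equation that mentions B gives: r(r(1,Y1),Z) = r(r(1,r(a,1)),Y1).
Delete trivial equation r(0,n) = r(0,n).
Decompose r/2: r(1,Y1) = r(1,r(a,1)),  Z = Y1.
Decompose r/2: 1 = 1,  Y1 = r(a,1).
Delete trivial equation 1 = 1.
Bind Y1 := r(a,1); substituting into the remaining equation gives: Z = r(a,1).
Bind Z := r(a,1).
MGU = { M ↦ q(a), X1 ↦ a, W ↦ q(q(a)), L ↦ r(a,1), Y ↦ q(a), B ↦ r(a,1), Y1 ↦ r(a,1), Z ↦ r(a,1) }, so Z ↦ r(a,1).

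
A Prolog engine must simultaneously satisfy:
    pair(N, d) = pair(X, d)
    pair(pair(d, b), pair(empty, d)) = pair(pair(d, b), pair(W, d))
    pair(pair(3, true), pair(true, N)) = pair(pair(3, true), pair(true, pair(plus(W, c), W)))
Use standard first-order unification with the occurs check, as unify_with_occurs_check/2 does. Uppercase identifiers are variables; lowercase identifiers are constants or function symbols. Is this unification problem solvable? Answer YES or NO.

Decompose pair/2: N = X,  d = d.
Bind N := X; substituting into the one remaining equation that mentions N gives: pair(pair(3, true), pair(true, X)) = pair(pair(3, true), pair(true, pair(plus(W, c), W))).
Delete trivial equation d = d.
Decompose pair/2: pair(d, b) = pair(d, b),  pair(empty, d) = pair(W, d).
Delete trivial equation pair(d, b) = pair(d, b).
Decompose pair/2: empty = W,  d = d.
Bind W := empty; substituting into the one remaining equation that mentions W gives: pair(pair(3, true), pair(true, X)) = pair(pair(3, true), pair(true, pair(plus(empty, c), empty))).
Delete trivial equation d = d.
Decompose pair/2: pair(3, true) = pair(3, true),  pair(true, X) = pair(true, pair(plus(empty, c), empty)).
Delete trivial equation pair(3, true) = pair(3, true).
Decompose pair/2: true = true,  X = pair(plus(empty, c), empty).
Delete trivial equation true = true.
Bind X := pair(plus(empty, c), empty). Substituting into the earlier binding gives N := pair(plus(empty, c), empty).
No equations remain and no clash or occurs-check failure arose, so a unifier exists.

YES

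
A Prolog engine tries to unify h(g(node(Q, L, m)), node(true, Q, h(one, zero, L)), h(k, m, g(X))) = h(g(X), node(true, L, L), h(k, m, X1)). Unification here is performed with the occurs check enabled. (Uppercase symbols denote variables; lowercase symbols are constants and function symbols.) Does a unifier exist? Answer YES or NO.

Decompose h/3: g(node(Q, L, m)) = g(X),  node(true, Q, h(one, zero, L)) = node(true, L, L),  h(k, m, g(X)) = h(k, m, X1).
Decompose g/1: node(Q, L, m) = X.
Bind X := node(Q, L, m); substituting into the one remaining equation that mentions X gives: h(k, m, g(node(Q, L, m))) = h(k, m, X1).
Decompose node/3: true = true,  Q = L,  h(one, zero, L) = L.
Delete trivial equation true = true.
Bind Q := L; substituting into the one remaining equation that mentions Q gives: h(k, m, g(node(L, L, m))) = h(k, m, X1). Substituting into the earlier binding gives X := node(L, L, m).
Occurs check fails: L occurs in h(one, zero, L); the equation L = h(one, zero, L) has no finite solution.

NO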